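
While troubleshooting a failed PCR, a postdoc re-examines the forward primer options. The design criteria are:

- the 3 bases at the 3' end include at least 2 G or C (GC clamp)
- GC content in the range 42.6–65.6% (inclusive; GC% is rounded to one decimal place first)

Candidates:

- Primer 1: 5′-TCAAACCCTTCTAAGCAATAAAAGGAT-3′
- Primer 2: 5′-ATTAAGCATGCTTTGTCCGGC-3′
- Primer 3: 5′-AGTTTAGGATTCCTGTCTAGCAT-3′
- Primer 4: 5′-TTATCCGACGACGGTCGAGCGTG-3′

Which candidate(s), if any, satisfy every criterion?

Primer 2 and Primer 4.

Primer 1 (27 nt, A=12 T=6 G=3 C=6): 3' end GAT has 1 G/C, need ≥2 ✗; GC 9/27 = 33.3%, outside 42.6–65.6% ✗ — fails.
Primer 2 (21 nt, A=4 T=7 G=5 C=5): 3' end GGC has 3 G/C ✓; GC 10/21 = 47.6% ✓ — passes.
Primer 3 (23 nt, A=5 T=9 G=5 C=4): 3' end CAT has 1 G/C, need ≥2 ✗; GC 9/23 = 39.1%, outside 42.6–65.6% ✗ — fails.
Primer 4 (23 nt, A=4 T=5 G=8 C=6): 3' end GTG has 2 G/C ✓; GC 14/23 = 60.9% ✓ — passes.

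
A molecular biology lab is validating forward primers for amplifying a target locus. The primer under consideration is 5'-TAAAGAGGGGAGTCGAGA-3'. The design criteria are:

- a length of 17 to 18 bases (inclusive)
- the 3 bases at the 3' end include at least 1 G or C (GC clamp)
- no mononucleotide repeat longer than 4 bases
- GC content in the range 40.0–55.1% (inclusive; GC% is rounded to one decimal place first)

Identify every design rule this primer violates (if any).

Meets all criteria.

Base counts: A=7, T=2, G=8, C=1 (length 18).
length: length 18 ✓
GC clamp: 3' end AGA has 1 G/C ✓
homopolymer run: longest run = 4 ✓
GC content: GC 9/18 = 50.0% ✓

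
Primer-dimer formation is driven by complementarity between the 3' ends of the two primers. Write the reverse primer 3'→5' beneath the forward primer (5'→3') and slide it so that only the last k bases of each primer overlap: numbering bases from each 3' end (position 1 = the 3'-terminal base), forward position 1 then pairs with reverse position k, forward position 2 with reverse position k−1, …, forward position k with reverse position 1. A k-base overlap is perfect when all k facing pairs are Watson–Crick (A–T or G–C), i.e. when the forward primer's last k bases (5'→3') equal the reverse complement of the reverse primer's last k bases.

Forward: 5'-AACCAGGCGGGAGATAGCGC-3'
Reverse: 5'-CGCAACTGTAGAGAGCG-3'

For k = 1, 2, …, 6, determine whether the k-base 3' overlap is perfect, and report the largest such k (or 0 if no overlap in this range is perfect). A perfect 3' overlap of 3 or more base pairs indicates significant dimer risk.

Last 6 bases (5'→3') — forward …TAGCGC, reverse …AGAGCG.
Reverse complement of the reverse primer's last 6 bases: CGCTCT; its first k bases are the reverse complement of the reverse primer's last k bases, so a perfect k-base overlap needs the forward primer's last k bases to equal them.
Comparing (forward last k vs required): k=1: C vs C ✓; k=2: GC vs CG ✗; k=3: CGC vs CGC ✓; k=4: GCGC vs CGCT ✗; k=5: AGCGC vs CGCTC ✗; k=6: TAGCGC vs CGCTCT ✗.
Perfect overlaps at k = 1, 3; the largest is 3.

Longest perfect overlap: 3 complementary base pairs; significant dimer risk (threshold 3).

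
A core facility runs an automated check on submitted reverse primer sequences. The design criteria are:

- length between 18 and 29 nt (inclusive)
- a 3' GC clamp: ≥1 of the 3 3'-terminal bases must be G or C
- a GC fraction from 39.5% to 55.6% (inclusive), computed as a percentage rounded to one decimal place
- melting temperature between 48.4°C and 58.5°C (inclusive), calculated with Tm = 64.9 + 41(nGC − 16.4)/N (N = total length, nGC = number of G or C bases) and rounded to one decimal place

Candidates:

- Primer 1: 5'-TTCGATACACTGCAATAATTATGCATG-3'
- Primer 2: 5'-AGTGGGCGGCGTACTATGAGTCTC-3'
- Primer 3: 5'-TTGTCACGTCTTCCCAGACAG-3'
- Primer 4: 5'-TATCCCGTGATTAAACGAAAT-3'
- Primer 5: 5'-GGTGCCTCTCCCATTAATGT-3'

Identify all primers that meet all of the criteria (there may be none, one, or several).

Primer 3 and Primer 5.

Primer 1 (27 nt, A=9 T=9 G=4 C=5): length 27 ✓; 3' end ATG has 1 G/C ✓; GC 9/27 = 33.3%, outside 39.5–55.6% ✗; Tm = 64.9 + 41·(9 − 16.4)/27 = 53.7°C ✓ — fails.
Primer 2 (24 nt, A=4 T=6 G=9 C=5): length 24 ✓; 3' end CTC has 2 G/C ✓; GC 14/24 = 58.3%, outside 39.5–55.6% ✗; Tm = 64.9 + 41·(14 − 16.4)/24 = 60.8°C, outside 48.4–58.5°C ✗ — fails.
Primer 3 (21 nt, A=4 T=6 G=4 C=7): length 21 ✓; 3' end CAG has 2 G/C ✓; GC 11/21 = 52.4% ✓; Tm = 64.9 + 41·(11 − 16.4)/21 = 54.4°C ✓ — passes.
Primer 4 (21 nt, A=8 T=6 G=3 C=4): length 21 ✓; 3' end AAT has 0 G/C, need ≥1 ✗; GC 7/21 = 33.3%, outside 39.5–55.6% ✗; Tm = 64.9 + 41·(7 − 16.4)/21 = 46.5°C, outside 48.4–58.5°C ✗ — fails.
Primer 5 (20 nt, A=3 T=7 G=4 C=6): length 20 ✓; 3' end TGT has 1 G/C ✓; GC 10/20 = 50.0% ✓; Tm = 64.9 + 41·(10 − 16.4)/20 = 51.8°C ✓ — passes.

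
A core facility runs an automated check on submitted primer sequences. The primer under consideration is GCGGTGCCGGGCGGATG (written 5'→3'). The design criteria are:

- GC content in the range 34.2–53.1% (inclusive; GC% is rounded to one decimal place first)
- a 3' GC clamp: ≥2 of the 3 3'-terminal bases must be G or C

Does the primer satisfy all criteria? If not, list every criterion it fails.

Base counts: A=1, T=2, G=10, C=4 (length 17).
GC content: GC 14/17 = 82.4%, outside 34.2–53.1% ✗
GC clamp: 3' end ATG has 1 G/C, need ≥2 ✗

Fails: GC content, GC clamp.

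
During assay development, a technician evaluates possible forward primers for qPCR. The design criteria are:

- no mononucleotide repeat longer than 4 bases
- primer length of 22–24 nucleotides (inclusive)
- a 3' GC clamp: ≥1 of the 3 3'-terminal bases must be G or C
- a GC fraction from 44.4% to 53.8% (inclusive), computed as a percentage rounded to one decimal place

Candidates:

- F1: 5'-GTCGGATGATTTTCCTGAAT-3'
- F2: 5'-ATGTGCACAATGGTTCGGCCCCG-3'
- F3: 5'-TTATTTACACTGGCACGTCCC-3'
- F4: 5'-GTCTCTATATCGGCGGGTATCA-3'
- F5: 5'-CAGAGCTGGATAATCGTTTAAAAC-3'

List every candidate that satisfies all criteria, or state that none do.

F1 (20 nt, A=4 T=8 G=5 C=3): longest run = 4 ✓; length 20, outside 22–24 ✗; 3' end AAT has 0 G/C, need ≥1 ✗; GC 8/20 = 40.0%, outside 44.4–53.8% ✗ — fails.
F2 (23 nt, A=4 T=5 G=7 C=7): longest run = 4 ✓; length 23 ✓; 3' end CCG has 3 G/C ✓; GC 14/23 = 60.9%, outside 44.4–53.8% ✗ — fails.
F3 (21 nt, A=4 T=7 G=3 C=7): longest run = 3 ✓; length 21, outside 22–24 ✗; 3' end CCC has 3 G/C ✓; GC 10/21 = 47.6% ✓ — fails.
F4 (22 nt, A=4 T=7 G=6 C=5): longest run = 3 ✓; length 22 ✓; 3' end TCA has 1 G/C ✓; GC 11/22 = 50.0% ✓ — passes.
F5 (24 nt, A=9 T=6 G=5 C=4): longest run = 4 ✓; length 24 ✓; 3' end AAC has 1 G/C ✓; GC 9/24 = 37.5%, outside 44.4–53.8% ✗ — fails.

F4 only.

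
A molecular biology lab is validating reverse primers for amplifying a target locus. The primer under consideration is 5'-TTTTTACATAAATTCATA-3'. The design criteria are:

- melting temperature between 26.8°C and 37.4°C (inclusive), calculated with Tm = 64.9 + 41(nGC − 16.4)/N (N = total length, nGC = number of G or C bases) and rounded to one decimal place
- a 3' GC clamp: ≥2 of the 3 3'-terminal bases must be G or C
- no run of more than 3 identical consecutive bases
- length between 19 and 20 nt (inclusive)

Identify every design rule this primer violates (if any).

Fails: GC clamp, homopolymer run, length.

Base counts: A=7, T=9, G=0, C=2 (length 18).
Tm: Tm = 64.9 + 41·(2 − 16.4)/18 = 32.1°C ✓
GC clamp: 3' end ATA has 0 G/C, need ≥2 ✗
homopolymer run: longest run = 5, exceeds 3 ✗
length: length 18, outside 19–20 ✗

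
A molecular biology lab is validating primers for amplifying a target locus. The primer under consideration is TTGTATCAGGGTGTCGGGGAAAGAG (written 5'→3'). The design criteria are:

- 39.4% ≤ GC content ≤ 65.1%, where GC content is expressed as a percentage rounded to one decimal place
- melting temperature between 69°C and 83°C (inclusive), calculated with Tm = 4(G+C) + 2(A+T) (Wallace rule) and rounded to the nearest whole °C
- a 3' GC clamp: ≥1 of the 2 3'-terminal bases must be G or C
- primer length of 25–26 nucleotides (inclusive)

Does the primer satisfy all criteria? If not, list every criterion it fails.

Meets all criteria.

Base counts: A=6, T=6, G=11, C=2 (length 25).
GC content: GC 13/25 = 52.0% ✓
Tm: Tm = 2·12 + 4·13 = 76°C ✓
GC clamp: 3' end AG has 1 G/C ✓
length: length 25 ✓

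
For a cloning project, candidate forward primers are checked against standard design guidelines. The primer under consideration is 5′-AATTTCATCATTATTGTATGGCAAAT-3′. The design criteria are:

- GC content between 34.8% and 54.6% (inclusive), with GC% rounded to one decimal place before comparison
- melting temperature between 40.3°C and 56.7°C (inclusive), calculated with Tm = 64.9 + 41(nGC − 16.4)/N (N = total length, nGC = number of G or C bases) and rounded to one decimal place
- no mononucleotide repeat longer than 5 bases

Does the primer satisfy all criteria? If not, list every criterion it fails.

Fails: GC content.

Base counts: A=9, T=11, G=3, C=3 (length 26).
GC content: GC 6/26 = 23.1%, outside 34.8–54.6% ✗
Tm: Tm = 64.9 + 41·(6 − 16.4)/26 = 48.5°C ✓
homopolymer run: longest run = 3 ✓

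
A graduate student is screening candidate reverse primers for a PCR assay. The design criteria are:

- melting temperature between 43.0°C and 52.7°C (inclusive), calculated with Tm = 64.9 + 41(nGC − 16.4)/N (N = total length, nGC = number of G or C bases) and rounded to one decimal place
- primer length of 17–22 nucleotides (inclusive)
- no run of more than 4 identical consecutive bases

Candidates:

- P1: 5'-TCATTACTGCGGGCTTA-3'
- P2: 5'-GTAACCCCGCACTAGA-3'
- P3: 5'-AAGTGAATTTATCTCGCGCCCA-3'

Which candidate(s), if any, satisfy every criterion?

P1 (17 nt, A=3 T=6 G=4 C=4): Tm = 64.9 + 41·(8 − 16.4)/17 = 44.6°C ✓; length 17 ✓; longest run = 3 ✓ — passes.
P2 (16 nt, A=5 T=2 G=3 C=6): Tm = 64.9 + 41·(9 − 16.4)/16 = 45.9°C ✓; length 16, outside 17–22 ✗; longest run = 4 ✓ — fails.
P3 (22 nt, A=6 T=6 G=4 C=6): Tm = 64.9 + 41·(10 − 16.4)/22 = 53.0°C, outside 43.0–52.7°C ✗; length 22 ✓; longest run = 3 ✓ — fails.

P1 only.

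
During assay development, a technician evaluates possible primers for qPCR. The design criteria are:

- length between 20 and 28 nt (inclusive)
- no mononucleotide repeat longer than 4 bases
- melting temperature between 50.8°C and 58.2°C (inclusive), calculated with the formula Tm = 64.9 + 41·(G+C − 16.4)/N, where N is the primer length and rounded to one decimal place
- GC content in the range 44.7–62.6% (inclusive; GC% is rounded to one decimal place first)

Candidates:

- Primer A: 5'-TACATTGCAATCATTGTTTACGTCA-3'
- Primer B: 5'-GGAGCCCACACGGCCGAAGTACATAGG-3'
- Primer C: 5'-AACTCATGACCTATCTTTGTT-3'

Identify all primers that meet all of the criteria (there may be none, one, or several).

Primer A (25 nt, A=7 T=10 G=3 C=5): length 25 ✓; longest run = 3 ✓; Tm = 64.9 + 41·(8 − 16.4)/25 = 51.1°C ✓; GC 8/25 = 32.0%, outside 44.7–62.6% ✗ — fails.
Primer B (27 nt, A=8 T=2 G=9 C=8): length 27 ✓; longest run = 3 ✓; Tm = 64.9 + 41·(17 − 16.4)/27 = 65.8°C, outside 50.8–58.2°C ✗; GC 17/27 = 63.0%, outside 44.7–62.6% ✗ — fails.
Primer C (21 nt, A=5 T=9 G=2 C=5): length 21 ✓; longest run = 3 ✓; Tm = 64.9 + 41·(7 − 16.4)/21 = 46.5°C, outside 50.8–58.2°C ✗; GC 7/21 = 33.3%, outside 44.7–62.6% ✗ — fails.

None of the candidates satisfy all criteria.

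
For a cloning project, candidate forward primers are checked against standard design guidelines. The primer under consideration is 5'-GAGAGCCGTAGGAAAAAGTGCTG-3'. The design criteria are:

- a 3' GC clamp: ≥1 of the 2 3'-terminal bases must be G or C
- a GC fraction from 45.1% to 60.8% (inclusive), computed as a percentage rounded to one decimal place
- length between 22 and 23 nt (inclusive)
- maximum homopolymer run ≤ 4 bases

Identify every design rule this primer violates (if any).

Base counts: A=8, T=3, G=9, C=3 (length 23).
GC clamp: 3' end TG has 1 G/C ✓
GC content: GC 12/23 = 52.2% ✓
length: length 23 ✓
homopolymer run: longest run = 5, exceeds 4 ✗

Fails: homopolymer run.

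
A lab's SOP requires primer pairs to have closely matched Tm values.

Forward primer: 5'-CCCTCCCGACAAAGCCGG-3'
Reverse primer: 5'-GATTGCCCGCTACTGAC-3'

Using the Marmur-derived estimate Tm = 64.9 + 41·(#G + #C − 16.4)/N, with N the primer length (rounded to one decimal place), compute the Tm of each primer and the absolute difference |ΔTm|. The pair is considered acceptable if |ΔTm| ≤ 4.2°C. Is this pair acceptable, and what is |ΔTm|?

|ΔTm| = 7.7°C; the pair is not acceptable.

Forward: G+C = 13, N = 18 → Tm = 64.9 + 41·(13 − 16.4)/18 = 57.2°C.
Reverse: G+C = 10, N = 17 → Tm = 64.9 + 41·(10 − 16.4)/17 = 49.5°C.
|ΔTm| = |57.2 − 49.5| = 7.7°C, > 4.2°C.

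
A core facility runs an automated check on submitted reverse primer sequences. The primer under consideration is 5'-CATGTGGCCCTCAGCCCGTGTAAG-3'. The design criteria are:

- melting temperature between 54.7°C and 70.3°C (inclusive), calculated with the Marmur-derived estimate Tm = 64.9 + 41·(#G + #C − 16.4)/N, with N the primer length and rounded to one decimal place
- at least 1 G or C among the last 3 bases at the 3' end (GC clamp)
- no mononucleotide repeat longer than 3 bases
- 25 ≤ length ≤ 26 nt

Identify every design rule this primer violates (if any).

Base counts: A=4, T=5, G=7, C=8 (length 24).
Tm: Tm = 64.9 + 41·(15 − 16.4)/24 = 62.5°C ✓
GC clamp: 3' end AAG has 1 G/C ✓
homopolymer run: longest run = 3 ✓
length: length 24, outside 25–26 ✗

Fails: length.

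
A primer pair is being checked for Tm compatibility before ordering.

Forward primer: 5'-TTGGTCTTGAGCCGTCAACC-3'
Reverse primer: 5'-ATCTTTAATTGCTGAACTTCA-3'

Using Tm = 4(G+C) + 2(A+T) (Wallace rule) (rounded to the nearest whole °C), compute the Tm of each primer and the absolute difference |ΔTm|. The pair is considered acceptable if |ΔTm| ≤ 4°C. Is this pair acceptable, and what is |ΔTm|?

Forward: A=3 T=6 G=5 C=6 → Tm = 2·9 + 4·11 = 62°C.
Reverse: A=6 T=9 G=2 C=4 → Tm = 2·15 + 4·6 = 54°C.
|ΔTm| = |62 − 54| = 8°C, > 4°C.

|ΔTm| = 8°C; the pair is not acceptable.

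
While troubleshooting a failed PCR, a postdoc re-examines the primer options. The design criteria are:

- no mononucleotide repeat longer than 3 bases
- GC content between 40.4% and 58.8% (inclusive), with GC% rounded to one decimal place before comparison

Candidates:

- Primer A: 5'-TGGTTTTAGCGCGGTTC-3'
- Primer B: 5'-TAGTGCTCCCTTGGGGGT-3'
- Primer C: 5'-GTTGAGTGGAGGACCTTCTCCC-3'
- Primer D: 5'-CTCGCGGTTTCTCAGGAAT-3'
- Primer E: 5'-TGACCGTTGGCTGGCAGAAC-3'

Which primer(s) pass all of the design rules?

Primer A (17 nt, A=1 T=7 G=6 C=3): longest run = 4, exceeds 3 ✗; GC 9/17 = 52.9% ✓ — fails.
Primer B (18 nt, A=1 T=6 G=7 C=4): longest run = 5, exceeds 3 ✗; GC 11/18 = 61.1%, outside 40.4–58.8% ✗ — fails.
Primer C (22 nt, A=3 T=6 G=7 C=6): longest run = 3 ✓; GC 13/22 = 59.1%, outside 40.4–58.8% ✗ — fails.
Primer D (19 nt, A=3 T=6 G=5 C=5): longest run = 3 ✓; GC 10/19 = 52.6% ✓ — passes.
Primer E (20 nt, A=4 T=4 G=7 C=5): longest run = 2 ✓; GC 12/20 = 60.0%, outside 40.4–58.8% ✗ — fails.

Primer D only.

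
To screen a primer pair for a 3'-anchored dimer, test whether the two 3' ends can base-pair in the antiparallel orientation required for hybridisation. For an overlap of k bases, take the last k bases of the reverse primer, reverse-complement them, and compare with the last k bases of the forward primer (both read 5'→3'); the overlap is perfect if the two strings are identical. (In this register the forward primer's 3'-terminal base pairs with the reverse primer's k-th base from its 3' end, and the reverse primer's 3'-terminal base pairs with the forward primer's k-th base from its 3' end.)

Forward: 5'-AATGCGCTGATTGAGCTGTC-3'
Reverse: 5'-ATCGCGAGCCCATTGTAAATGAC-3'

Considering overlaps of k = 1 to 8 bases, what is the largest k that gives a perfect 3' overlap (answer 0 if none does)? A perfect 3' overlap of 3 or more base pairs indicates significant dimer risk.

Longest perfect overlap: 3 complementary base pairs; significant dimer risk (threshold 3).

Last 8 bases (5'→3') — forward …GAGCTGTC, reverse …TAAATGAC.
Reverse complement of the reverse primer's last 8 bases: GTCATTTA; its first k bases are the reverse complement of the reverse primer's last k bases, so a perfect k-base overlap needs the forward primer's last k bases to equal them.
Comparing (forward last k vs required): k=1: C vs G ✗; k=2: TC vs GT ✗; k=3: GTC vs GTC ✓; k=4: TGTC vs GTCA ✗; k=5: CTGTC vs GTCAT ✗; k=6: GCTGTC vs GTCATT ✗; k=7: AGCTGTC vs GTCATTT ✗; k=8: GAGCTGTC vs GTCATTTA ✗.
Only k = 3 is perfect, so the longest perfect 3' overlap is 3.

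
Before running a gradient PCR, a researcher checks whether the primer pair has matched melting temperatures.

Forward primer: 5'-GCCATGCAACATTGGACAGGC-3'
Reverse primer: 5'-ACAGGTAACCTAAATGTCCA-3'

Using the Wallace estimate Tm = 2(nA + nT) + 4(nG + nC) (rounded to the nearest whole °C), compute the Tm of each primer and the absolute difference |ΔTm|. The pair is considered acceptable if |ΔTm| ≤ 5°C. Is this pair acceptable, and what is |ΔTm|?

Forward: A=6 T=3 G=6 C=6 → Tm = 2·9 + 4·12 = 66°C.
Reverse: A=8 T=4 G=3 C=5 → Tm = 2·12 + 4·8 = 56°C.
|ΔTm| = |66 − 56| = 10°C, > 5°C.

|ΔTm| = 10°C; the pair is not acceptable.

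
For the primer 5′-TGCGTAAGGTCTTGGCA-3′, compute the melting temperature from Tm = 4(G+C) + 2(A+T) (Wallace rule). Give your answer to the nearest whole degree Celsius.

Base counts: A=3, T=5, G=6, C=3 (length 17).
Tm = 2·(3+5) + 4·(6+3) = 2·8 + 4·9 = 16 + 36 = 52°C.

52°C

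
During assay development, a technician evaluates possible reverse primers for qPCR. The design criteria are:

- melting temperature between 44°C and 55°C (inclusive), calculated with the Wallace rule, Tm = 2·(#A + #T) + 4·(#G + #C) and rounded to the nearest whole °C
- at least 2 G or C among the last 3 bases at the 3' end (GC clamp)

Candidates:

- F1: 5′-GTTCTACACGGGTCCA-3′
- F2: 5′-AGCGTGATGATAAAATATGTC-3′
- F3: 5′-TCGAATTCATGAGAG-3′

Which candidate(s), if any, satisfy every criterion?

F1 (16 nt, A=3 T=4 G=4 C=5): Tm = 2·7 + 4·9 = 50°C ✓; 3' end CCA has 2 G/C ✓ — passes.
F2 (21 nt, A=8 T=6 G=5 C=2): Tm = 2·14 + 4·7 = 56°C, outside 44–55°C ✗; 3' end GTC has 2 G/C ✓ — fails.
F3 (15 nt, A=5 T=4 G=4 C=2): Tm = 2·9 + 4·6 = 42°C, outside 44–55°C ✗; 3' end GAG has 2 G/C ✓ — fails.

F1 only.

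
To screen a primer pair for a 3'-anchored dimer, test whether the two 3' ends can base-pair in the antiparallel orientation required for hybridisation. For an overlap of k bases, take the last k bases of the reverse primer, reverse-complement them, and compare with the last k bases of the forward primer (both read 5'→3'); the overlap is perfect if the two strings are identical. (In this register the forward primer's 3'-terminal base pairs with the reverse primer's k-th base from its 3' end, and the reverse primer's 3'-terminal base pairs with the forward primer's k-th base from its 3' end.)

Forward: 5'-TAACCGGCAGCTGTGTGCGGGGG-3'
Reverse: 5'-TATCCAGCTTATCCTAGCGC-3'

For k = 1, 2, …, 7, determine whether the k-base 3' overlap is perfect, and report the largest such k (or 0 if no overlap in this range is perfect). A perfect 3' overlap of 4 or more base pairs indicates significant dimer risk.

Last 7 bases (5'→3') — forward …GCGGGGG, reverse …CTAGCGC.
Reverse complement of the reverse primer's last 7 bases: GCGCTAG; its first k bases are the reverse complement of the reverse primer's last k bases, so a perfect k-base overlap needs the forward primer's last k bases to equal them.
Comparing (forward last k vs required): k=1: G vs G ✓; k=2: GG vs GC ✗; k=3: GGG vs GCG ✗; k=4: GGGG vs GCGC ✗; k=5: GGGGG vs GCGCT ✗; k=6: CGGGGG vs GCGCTA ✗; k=7: GCGGGGG vs GCGCTAG ✗.
Only k = 1 is perfect, so the longest perfect 3' overlap is 1.

Longest perfect overlap: 1 complementary base pair; below the dimer-risk threshold (threshold 4).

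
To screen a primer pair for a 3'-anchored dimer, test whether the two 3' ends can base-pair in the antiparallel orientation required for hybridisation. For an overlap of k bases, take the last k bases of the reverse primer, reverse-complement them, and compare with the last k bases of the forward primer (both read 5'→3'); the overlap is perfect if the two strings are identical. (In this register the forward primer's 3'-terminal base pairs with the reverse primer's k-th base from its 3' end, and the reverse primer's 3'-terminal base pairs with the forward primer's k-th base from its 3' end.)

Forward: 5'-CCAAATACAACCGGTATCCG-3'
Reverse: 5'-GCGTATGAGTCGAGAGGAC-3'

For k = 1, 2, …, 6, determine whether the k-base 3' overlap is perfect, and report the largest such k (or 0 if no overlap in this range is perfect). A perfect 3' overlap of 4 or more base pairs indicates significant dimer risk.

Last 6 bases (5'→3') — forward …TATCCG, reverse …GAGGAC.
Reverse complement of the reverse primer's last 6 bases: GTCCTC; its first k bases are the reverse complement of the reverse primer's last k bases, so a perfect k-base overlap needs the forward primer's last k bases to equal them.
Comparing (forward last k vs required): k=1: G vs G ✓; k=2: CG vs GT ✗; k=3: CCG vs GTC ✗; k=4: TCCG vs GTCC ✗; k=5: ATCCG vs GTCCT ✗; k=6: TATCCG vs GTCCTC ✗.
Only k = 1 is perfect, so the longest perfect 3' overlap is 1.

Longest perfect overlap: 1 complementary base pair; below the dimer-risk threshold (threshold 4).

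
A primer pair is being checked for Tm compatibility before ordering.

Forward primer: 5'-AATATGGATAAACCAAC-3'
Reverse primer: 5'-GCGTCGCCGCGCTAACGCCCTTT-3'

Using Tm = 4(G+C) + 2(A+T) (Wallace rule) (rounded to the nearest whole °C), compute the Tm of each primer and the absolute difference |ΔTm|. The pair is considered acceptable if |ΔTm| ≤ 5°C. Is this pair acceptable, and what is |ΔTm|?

Forward: A=9 T=3 G=2 C=3 → Tm = 2·12 + 4·5 = 44°C.
Reverse: A=2 T=5 G=6 C=10 → Tm = 2·7 + 4·16 = 78°C.
|ΔTm| = |44 − 78| = 34°C, > 5°C.

|ΔTm| = 34°C; the pair is not acceptable.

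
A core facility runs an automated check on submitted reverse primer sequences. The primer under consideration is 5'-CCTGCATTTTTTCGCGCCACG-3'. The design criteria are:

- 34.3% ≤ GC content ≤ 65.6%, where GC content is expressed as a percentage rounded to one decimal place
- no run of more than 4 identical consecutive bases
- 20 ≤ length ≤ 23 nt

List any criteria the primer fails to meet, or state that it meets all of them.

Base counts: A=2, T=7, G=4, C=8 (length 21).
GC content: GC 12/21 = 57.1% ✓
homopolymer run: longest run = 6, exceeds 4 ✗
length: length 21 ✓

Fails: homopolymer run.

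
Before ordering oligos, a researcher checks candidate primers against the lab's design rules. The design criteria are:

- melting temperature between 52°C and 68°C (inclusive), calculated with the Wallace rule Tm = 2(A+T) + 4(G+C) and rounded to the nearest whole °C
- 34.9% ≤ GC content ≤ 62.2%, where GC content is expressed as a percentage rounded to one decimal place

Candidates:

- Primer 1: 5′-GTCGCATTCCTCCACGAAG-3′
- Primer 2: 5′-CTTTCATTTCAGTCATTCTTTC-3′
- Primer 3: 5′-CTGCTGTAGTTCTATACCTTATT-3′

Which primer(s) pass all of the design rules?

Primer 1 only.

Primer 1 (19 nt, A=4 T=4 G=4 C=7): Tm = 2·8 + 4·11 = 60°C ✓; GC 11/19 = 57.9% ✓ — passes.
Primer 2 (22 nt, A=3 T=12 G=1 C=6): Tm = 2·15 + 4·7 = 58°C ✓; GC 7/22 = 31.8%, outside 34.9–62.2% ✗ — fails.
Primer 3 (23 nt, A=4 T=11 G=3 C=5): Tm = 2·15 + 4·8 = 62°C ✓; GC 8/23 = 34.8%, outside 34.9–62.2% ✗ — fails.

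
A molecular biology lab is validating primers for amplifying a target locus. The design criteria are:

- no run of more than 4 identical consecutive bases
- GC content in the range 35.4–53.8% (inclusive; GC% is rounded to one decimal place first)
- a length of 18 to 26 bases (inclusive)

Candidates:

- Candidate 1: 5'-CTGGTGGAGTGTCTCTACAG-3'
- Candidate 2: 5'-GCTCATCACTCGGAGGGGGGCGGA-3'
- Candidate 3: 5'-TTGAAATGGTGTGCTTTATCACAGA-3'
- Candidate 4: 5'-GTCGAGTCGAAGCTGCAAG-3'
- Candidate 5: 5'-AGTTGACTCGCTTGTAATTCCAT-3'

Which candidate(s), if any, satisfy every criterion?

Candidate 3 and Candidate 5.

Candidate 1 (20 nt, A=3 T=6 G=7 C=4): longest run = 2 ✓; GC 11/20 = 55.0%, outside 35.4–53.8% ✗; length 20 ✓ — fails.
Candidate 2 (24 nt, A=4 T=3 G=11 C=6): longest run = 6, exceeds 4 ✗; GC 17/24 = 70.8%, outside 35.4–53.8% ✗; length 24 ✓ — fails.
Candidate 3 (25 nt, A=7 T=9 G=6 C=3): longest run = 3 ✓; GC 9/25 = 36.0% ✓; length 25 ✓ — passes.
Candidate 4 (19 nt, A=5 T=3 G=7 C=4): longest run = 2 ✓; GC 11/19 = 57.9%, outside 35.4–53.8% ✗; length 19 ✓ — fails.
Candidate 5 (23 nt, A=5 T=9 G=4 C=5): longest run = 2 ✓; GC 9/23 = 39.1% ✓; length 23 ✓ — passes.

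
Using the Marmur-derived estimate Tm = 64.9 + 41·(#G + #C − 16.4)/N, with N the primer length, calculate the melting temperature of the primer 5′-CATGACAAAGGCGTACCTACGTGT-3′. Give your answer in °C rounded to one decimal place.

57.4°C

Base counts: A=7, T=5, G=6, C=6; G+C = 12, N = 24.
Tm = 64.9 + 41·(12 − 16.4)/24 = 64.9 + -180.40/24 = 57.4°C.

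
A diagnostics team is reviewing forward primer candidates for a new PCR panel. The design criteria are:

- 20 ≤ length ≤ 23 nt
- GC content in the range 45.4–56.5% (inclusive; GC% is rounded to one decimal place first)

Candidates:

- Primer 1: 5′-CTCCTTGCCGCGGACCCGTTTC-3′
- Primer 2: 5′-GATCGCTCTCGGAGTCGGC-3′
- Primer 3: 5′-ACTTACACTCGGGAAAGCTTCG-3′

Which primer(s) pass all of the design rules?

Primer 1 (22 nt, A=1 T=6 G=5 C=10): length 22 ✓; GC 15/22 = 68.2%, outside 45.4–56.5% ✗ — fails.
Primer 2 (19 nt, A=2 T=4 G=7 C=6): length 19, outside 20–23 ✗; GC 13/19 = 68.4%, outside 45.4–56.5% ✗ — fails.
Primer 3 (22 nt, A=6 T=5 G=5 C=6): length 22 ✓; GC 11/22 = 50.0% ✓ — passes.

Primer 3 only.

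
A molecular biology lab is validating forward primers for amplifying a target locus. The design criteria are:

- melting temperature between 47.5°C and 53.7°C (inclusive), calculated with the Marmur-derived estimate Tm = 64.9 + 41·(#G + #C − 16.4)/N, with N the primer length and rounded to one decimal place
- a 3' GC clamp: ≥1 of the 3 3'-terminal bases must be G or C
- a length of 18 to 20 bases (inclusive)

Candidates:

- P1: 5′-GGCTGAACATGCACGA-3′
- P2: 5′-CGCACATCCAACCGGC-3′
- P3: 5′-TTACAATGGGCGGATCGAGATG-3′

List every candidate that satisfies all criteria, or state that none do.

None of the candidates satisfy all criteria.

P1 (16 nt, A=5 T=2 G=5 C=4): Tm = 64.9 + 41·(9 − 16.4)/16 = 45.9°C, outside 47.5–53.7°C ✗; 3' end CGA has 2 G/C ✓; length 16, outside 18–20 ✗ — fails.
P2 (16 nt, A=4 T=1 G=3 C=8): Tm = 64.9 + 41·(11 − 16.4)/16 = 51.1°C ✓; 3' end GGC has 3 G/C ✓; length 16, outside 18–20 ✗ — fails.
P3 (22 nt, A=6 T=5 G=8 C=3): Tm = 64.9 + 41·(11 − 16.4)/22 = 54.8°C, outside 47.5–53.7°C ✗; 3' end ATG has 1 G/C ✓; length 22, outside 18–20 ✗ — fails.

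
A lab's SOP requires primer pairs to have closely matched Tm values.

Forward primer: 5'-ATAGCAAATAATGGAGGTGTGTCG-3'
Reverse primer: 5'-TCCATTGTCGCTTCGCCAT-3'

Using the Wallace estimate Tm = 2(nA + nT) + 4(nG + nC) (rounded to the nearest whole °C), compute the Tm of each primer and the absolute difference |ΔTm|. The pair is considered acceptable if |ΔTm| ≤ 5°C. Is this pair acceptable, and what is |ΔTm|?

Forward: A=8 T=6 G=8 C=2 → Tm = 2·14 + 4·10 = 68°C.
Reverse: A=2 T=7 G=3 C=7 → Tm = 2·9 + 4·10 = 58°C.
|ΔTm| = |68 − 58| = 10°C, > 5°C.

|ΔTm| = 10°C; the pair is not acceptable.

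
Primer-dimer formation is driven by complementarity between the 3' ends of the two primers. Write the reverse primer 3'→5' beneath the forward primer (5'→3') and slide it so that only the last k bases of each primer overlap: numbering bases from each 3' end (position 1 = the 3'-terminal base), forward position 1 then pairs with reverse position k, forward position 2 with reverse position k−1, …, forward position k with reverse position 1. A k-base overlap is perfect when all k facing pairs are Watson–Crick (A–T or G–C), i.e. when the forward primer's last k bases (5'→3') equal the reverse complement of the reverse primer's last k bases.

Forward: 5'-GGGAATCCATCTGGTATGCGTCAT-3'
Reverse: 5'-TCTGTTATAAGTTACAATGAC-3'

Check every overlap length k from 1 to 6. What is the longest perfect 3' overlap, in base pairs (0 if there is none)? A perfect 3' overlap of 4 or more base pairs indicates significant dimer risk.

Last 6 bases (5'→3') — forward …CGTCAT, reverse …AATGAC.
Reverse complement of the reverse primer's last 6 bases: GTCATT; its first k bases are the reverse complement of the reverse primer's last k bases, so a perfect k-base overlap needs the forward primer's last k bases to equal them.
Comparing (forward last k vs required): k=1: T vs G ✗; k=2: AT vs GT ✗; k=3: CAT vs GTC ✗; k=4: TCAT vs GTCA ✗; k=5: GTCAT vs GTCAT ✓; k=6: CGTCAT vs GTCATT ✗.
Only k = 5 is perfect, so the longest perfect 3' overlap is 5.

Longest perfect overlap: 5 complementary base pairs; significant dimer risk (threshold 4).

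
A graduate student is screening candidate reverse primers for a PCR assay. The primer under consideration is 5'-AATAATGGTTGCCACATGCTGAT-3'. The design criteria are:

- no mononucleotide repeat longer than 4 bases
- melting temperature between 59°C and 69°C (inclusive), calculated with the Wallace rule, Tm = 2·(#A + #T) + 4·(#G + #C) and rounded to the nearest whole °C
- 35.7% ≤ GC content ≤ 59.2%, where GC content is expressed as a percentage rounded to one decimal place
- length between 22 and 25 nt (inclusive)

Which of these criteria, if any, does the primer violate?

Base counts: A=7, T=7, G=5, C=4 (length 23).
homopolymer run: longest run = 2 ✓
Tm: Tm = 2·14 + 4·9 = 64°C ✓
GC content: GC 9/23 = 39.1% ✓
length: length 23 ✓

Meets all criteria.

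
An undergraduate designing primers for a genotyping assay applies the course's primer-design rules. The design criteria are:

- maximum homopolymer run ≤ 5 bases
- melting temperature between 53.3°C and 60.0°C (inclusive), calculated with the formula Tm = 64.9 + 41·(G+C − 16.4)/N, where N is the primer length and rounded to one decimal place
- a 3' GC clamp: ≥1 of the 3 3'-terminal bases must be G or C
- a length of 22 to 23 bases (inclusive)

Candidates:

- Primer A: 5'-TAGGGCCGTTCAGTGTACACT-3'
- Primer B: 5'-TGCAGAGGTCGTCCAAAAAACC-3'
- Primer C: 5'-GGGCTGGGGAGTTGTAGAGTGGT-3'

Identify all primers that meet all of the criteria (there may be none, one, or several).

None of the candidates satisfy all criteria.

Primer A (21 nt, A=4 T=6 G=6 C=5): longest run = 3 ✓; Tm = 64.9 + 41·(11 − 16.4)/21 = 54.4°C ✓; 3' end ACT has 1 G/C ✓; length 21, outside 22–23 ✗ — fails.
Primer B (22 nt, A=8 T=3 G=5 C=6): longest run = 6, exceeds 5 ✗; Tm = 64.9 + 41·(11 − 16.4)/22 = 54.8°C ✓; 3' end ACC has 2 G/C ✓; length 22 ✓ — fails.
Primer C (23 nt, A=3 T=6 G=13 C=1): longest run = 4 ✓; Tm = 64.9 + 41·(14 − 16.4)/23 = 60.6°C, outside 53.3–60.0°C ✗; 3' end GGT has 2 G/C ✓; length 23 ✓ — fails.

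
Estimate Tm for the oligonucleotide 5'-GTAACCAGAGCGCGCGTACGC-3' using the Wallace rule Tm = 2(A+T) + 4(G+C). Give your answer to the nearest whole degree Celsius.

Base counts: A=5, T=2, G=7, C=7 (length 21).
Tm = 2·(5+2) + 4·(7+7) = 2·7 + 4·14 = 14 + 56 = 70°C.

70°C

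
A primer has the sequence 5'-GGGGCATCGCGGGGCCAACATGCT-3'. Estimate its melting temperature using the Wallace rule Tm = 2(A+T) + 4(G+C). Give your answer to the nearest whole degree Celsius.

82°C

Base counts: A=4, T=3, G=10, C=7 (length 24).
Tm = 2·(4+3) + 4·(10+7) = 2·7 + 4·17 = 14 + 68 = 82°C.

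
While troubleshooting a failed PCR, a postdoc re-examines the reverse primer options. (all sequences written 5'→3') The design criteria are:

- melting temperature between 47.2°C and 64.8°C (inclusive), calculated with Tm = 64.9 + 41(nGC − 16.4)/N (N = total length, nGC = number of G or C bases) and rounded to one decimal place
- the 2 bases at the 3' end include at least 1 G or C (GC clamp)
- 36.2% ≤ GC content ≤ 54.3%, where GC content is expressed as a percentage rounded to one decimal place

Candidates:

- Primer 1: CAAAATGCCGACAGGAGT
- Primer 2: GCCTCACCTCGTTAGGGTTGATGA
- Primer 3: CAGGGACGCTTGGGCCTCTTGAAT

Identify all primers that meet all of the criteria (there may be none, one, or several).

Primer 1 (18 nt, A=7 T=2 G=5 C=4): Tm = 64.9 + 41·(9 − 16.4)/18 = 48.0°C ✓; 3' end GT has 1 G/C ✓; GC 9/18 = 50.0% ✓ — passes.
Primer 2 (24 nt, A=4 T=7 G=7 C=6): Tm = 64.9 + 41·(13 − 16.4)/24 = 59.1°C ✓; 3' end GA has 1 G/C ✓; GC 13/24 = 54.2% ✓ — passes.
Primer 3 (24 nt, A=4 T=6 G=8 C=6): Tm = 64.9 + 41·(14 − 16.4)/24 = 60.8°C ✓; 3' end AT has 0 G/C, need ≥1 ✗; GC 14/24 = 58.3%, outside 36.2–54.3% ✗ — fails.

Primer 1 and Primer 2.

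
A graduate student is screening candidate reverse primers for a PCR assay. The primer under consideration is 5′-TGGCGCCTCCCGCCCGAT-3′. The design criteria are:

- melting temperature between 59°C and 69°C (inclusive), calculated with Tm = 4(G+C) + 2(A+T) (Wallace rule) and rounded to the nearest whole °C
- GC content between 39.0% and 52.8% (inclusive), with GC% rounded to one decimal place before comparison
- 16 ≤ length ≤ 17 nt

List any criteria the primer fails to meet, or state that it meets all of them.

Base counts: A=1, T=3, G=5, C=9 (length 18).
Tm: Tm = 2·4 + 4·14 = 64°C ✓
GC content: GC 14/18 = 77.8%, outside 39.0–52.8% ✗
length: length 18, outside 16–17 ✗

Fails: GC content, length.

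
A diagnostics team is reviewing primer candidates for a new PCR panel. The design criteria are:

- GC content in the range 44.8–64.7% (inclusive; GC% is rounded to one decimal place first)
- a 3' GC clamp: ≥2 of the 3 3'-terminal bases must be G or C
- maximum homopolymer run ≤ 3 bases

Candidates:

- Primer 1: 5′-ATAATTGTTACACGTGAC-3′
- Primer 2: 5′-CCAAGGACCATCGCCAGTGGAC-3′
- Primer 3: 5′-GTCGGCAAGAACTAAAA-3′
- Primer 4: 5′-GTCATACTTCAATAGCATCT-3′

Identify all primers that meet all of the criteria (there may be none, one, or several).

Primer 2 only.

Primer 1 (18 nt, A=6 T=6 G=3 C=3): GC 6/18 = 33.3%, outside 44.8–64.7% ✗; 3' end GAC has 2 G/C ✓; longest run = 2 ✓ — fails.
Primer 2 (22 nt, A=6 T=2 G=6 C=8): GC 14/22 = 63.6% ✓; 3' end GAC has 2 G/C ✓; longest run = 2 ✓ — passes.
Primer 3 (17 nt, A=8 T=2 G=4 C=3): GC 7/17 = 41.2%, outside 44.8–64.7% ✗; 3' end AAA has 0 G/C, need ≥2 ✗; longest run = 4, exceeds 3 ✗ — fails.
Primer 4 (20 nt, A=6 T=7 G=2 C=5): GC 7/20 = 35.0%, outside 44.8–64.7% ✗; 3' end TCT has 1 G/C, need ≥2 ✗; longest run = 2 ✓ — fails.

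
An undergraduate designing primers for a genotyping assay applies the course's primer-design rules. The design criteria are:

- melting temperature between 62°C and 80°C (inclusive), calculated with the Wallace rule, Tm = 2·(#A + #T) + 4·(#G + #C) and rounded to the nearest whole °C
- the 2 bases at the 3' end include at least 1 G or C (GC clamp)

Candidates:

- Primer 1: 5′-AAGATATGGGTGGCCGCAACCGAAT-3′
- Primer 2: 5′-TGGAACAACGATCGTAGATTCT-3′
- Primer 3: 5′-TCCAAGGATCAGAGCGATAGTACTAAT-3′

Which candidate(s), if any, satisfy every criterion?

Primer 2 only.

Primer 1 (25 nt, A=8 T=4 G=8 C=5): Tm = 2·12 + 4·13 = 76°C ✓; 3' end AT has 0 G/C, need ≥1 ✗ — fails.
Primer 2 (22 nt, A=7 T=6 G=5 C=4): Tm = 2·13 + 4·9 = 62°C ✓; 3' end CT has 1 G/C ✓ — passes.
Primer 3 (27 nt, A=10 T=6 G=6 C=5): Tm = 2·16 + 4·11 = 76°C ✓; 3' end AT has 0 G/C, need ≥1 ✗ — fails.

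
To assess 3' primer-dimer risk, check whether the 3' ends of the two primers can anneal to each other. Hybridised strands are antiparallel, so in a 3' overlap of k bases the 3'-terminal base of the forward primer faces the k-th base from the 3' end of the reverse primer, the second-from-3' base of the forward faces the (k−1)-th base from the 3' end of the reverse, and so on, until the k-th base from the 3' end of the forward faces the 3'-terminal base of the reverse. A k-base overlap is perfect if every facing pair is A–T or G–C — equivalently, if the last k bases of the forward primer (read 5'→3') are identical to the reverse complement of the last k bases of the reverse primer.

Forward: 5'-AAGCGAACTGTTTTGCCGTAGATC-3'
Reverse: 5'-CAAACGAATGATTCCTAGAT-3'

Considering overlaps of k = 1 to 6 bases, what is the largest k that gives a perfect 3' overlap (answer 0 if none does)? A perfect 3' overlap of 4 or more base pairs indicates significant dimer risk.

Last 6 bases (5'→3') — forward …TAGATC, reverse …CTAGAT.
Reverse complement of the reverse primer's last 6 bases: ATCTAG; its first k bases are the reverse complement of the reverse primer's last k bases, so a perfect k-base overlap needs the forward primer's last k bases to equal them.
Comparing (forward last k vs required): k=1: C vs A ✗; k=2: TC vs AT ✗; k=3: ATC vs ATC ✓; k=4: GATC vs ATCT ✗; k=5: AGATC vs ATCTA ✗; k=6: TAGATC vs ATCTAG ✗.
Only k = 3 is perfect, so the longest perfect 3' overlap is 3.

Longest perfect overlap: 3 complementary base pairs; below the dimer-risk threshold (threshold 4).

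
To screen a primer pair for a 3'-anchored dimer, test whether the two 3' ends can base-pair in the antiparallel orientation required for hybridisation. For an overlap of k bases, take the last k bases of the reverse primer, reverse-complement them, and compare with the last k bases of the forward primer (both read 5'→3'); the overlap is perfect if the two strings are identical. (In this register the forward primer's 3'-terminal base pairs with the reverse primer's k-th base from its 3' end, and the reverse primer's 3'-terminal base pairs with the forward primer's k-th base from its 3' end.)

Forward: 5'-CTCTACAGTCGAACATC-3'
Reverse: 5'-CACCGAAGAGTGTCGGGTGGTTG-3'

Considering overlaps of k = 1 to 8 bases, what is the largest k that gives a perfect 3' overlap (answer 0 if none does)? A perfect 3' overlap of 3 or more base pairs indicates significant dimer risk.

Last 8 bases (5'→3') — forward …CGAACATC, reverse …GGTGGTTG.
Reverse complement of the reverse primer's last 8 bases: CAACCACC; its first k bases are the reverse complement of the reverse primer's last k bases, so a perfect k-base overlap needs the forward primer's last k bases to equal them.
Comparing (forward last k vs required): k=1: C vs C ✓; k=2: TC vs CA ✗; k=3: ATC vs CAA ✗; k=4: CATC vs CAAC ✗; k=5: ACATC vs CAACC ✗; k=6: AACATC vs CAACCA ✗; k=7: GAACATC vs CAACCAC ✗; k=8: CGAACATC vs CAACCACC ✗.
Only k = 1 is perfect, so the longest perfect 3' overlap is 1.

Longest perfect overlap: 1 complementary base pair; below the dimer-risk threshold (threshold 3).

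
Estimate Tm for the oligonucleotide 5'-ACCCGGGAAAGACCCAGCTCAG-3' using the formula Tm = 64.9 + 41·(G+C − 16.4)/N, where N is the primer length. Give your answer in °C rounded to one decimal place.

60.4°C

Base counts: A=7, T=1, G=6, C=8; G+C = 14, N = 22.
Tm = 64.9 + 41·(14 − 16.4)/22 = 64.9 + -98.40/22 = 60.4°C.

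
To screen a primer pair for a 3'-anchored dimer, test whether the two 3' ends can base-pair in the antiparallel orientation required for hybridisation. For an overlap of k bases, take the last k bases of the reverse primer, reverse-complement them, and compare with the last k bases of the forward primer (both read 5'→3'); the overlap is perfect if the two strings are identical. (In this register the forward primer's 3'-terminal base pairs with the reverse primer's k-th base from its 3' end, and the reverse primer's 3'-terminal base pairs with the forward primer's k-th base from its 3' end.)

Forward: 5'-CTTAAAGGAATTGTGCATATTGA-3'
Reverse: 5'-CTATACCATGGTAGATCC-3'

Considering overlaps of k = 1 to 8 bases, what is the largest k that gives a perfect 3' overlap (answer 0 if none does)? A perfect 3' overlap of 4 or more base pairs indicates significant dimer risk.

Longest perfect overlap: 0 complementary base pairs; below the dimer-risk threshold (threshold 4).

Last 8 bases (5'→3') — forward …CATATTGA, reverse …GTAGATCC.
Reverse complement of the reverse primer's last 8 bases: GGATCTAC; its first k bases are the reverse complement of the reverse primer's last k bases, so a perfect k-base overlap needs the forward primer's last k bases to equal them.
Comparing (forward last k vs required): k=1: A vs G ✗; k=2: GA vs GG ✗; k=3: TGA vs GGA ✗; k=4: TTGA vs GGAT ✗; k=5: ATTGA vs GGATC ✗; k=6: TATTGA vs GGATCT ✗; k=7: ATATTGA vs GGATCTA ✗; k=8: CATATTGA vs GGATCTAC ✗.
No overlap length from 1 to 8 is perfect, so the longest perfect 3' overlap is 0.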